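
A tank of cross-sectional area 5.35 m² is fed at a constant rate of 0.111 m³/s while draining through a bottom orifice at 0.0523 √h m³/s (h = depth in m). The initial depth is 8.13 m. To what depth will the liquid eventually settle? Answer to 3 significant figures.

4.50 m

A dh/dt = Q_in − 0.0523 √h. Steady state requires inflow = outflow:
Q_in = 0.0523 √h_ss ⇒ √h_ss = 0.111/0.0523 = 2.1224.
h_ss = 2.1224² = 4.5045 m. (Since h₀ = 8.13 m > h_ss, the level will fall toward this value.)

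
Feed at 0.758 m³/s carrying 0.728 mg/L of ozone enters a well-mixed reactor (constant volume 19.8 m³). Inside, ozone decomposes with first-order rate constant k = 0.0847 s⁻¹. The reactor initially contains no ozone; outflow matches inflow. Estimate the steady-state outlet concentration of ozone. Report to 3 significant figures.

V dC/dt = Q(C_in − C) − k V C.
At steady state: 0 = Q C_in − (Q + kV) C_ss, so C_ss = Q C_in/(Q + kV).
C_ss = 0.758·0.728/(0.758 + 0.0847·19.8) = 0.55182/2.4351 = 0.22662 mg/L.

0.227 mg/L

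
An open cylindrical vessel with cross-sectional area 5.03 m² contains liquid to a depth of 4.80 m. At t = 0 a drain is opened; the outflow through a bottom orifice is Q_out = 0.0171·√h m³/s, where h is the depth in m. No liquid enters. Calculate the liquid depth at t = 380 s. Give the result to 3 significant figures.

With no inflow, A dh/dt = −0.0171 √h.
∫ h^(−1/2) dh = −(0.0171/A) ∫ dt, giving 2√h = 2√h₀ − (0.0171/A) t.
√h = √4.80 − 0.0171·380/(2·5.03) = 2.1909 − 0.64592 = 1.5450.
h = 1.5450² = 2.3869 m.

2.39 m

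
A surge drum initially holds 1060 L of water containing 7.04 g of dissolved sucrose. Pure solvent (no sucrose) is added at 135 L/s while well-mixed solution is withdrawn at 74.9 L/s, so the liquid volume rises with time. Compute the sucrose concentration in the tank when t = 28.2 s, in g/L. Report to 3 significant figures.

0.000777 g/L

Let m(t) be the amount of sucrose. Volume: V(t) = V₀ + (Q_in − Q_out) t = 1060 + 60.100 t; V(28.2) = 2754.8 L.
Species balance (pure solvent in): dm/dt = −Q_out · m/V(t).
dm/m = −Q_out dt/(V₀ + 60.100 t); integrating gives ln(m/m₀) = −(Q_out/(Q_in−Q_out)) ln(V/V₀).
m = m₀ (V₀/V)^(Q_out/(Q_in−Q_out)) = 7.04 × (1060/2754.8)^(1.2463) = 2.1411 g.
C = m/V = 2.1411/2754.8 = 0.00077723 g/L.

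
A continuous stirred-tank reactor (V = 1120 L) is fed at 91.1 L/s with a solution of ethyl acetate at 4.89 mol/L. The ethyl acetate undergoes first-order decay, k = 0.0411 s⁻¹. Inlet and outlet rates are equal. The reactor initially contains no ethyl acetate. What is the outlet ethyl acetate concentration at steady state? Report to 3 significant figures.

3.25 mol/L

Species balance: V dC/dt = Q C_in − Q C − k V C.
Steady state (dC/dt = 0): C_ss = Q C_in/(Q + kV) = C_in/(1 + kV/Q).
C_ss = 91.1·4.89/(91.1 + 0.0411·1120) = 445.48/137.13 = 3.2485 mol/L.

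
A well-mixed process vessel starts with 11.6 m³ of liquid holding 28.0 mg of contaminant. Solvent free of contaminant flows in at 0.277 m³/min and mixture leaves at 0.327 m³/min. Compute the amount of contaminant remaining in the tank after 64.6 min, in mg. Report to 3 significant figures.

3.31 mg

Let m(t) be the amount of contaminant. Volume: V(t) = V₀ + (Q_in − Q_out) t = 11.6 − 0.050000 t; V(64.6) = 8.3700 m³.
Species balance (pure solvent in): dm/dt = −Q_out · m/V(t).
dm/m = −Q_out dt/(V₀ − 0.050000 t); integrating gives ln(m/m₀) = −(Q_out/(Q_in−Q_out)) ln(V/V₀).
m = m₀ (V₀/V)^(Q_out/(Q_in−Q_out)) = 28.0 × (11.6/8.3700)^(-6.5400) = 3.3130 mg.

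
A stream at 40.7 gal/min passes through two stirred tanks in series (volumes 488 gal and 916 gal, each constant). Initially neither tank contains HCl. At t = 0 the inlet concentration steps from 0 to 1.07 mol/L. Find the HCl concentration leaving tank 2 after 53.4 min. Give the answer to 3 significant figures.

Species balance on tank i: dCᵢ/dt = (Cᵢ₋₁ − Cᵢ)/τᵢ with τᵢ = Vᵢ/Q.
τ₁ = 488/40.7 = 11.990 min; τ₂ = 916/40.7 = 22.506 min.
Solving the cascade with C₁(0)=C₂(0)=0 gives C₂(t) = C_in[1 − (τ₁ e^(−t/τ₁) − τ₂ e^(−t/τ₂))/(τ₁ − τ₂)].
At t = 53.4: e^(−t/τ₁) = 0.011636, e^(−t/τ₂) = 0.093230.
C₂ = 1.07·[1 − (11.990·0.011636 − 22.506·0.093230)/(-10.516)] = 1.07·0.81374 = 0.87070 mol/L.

0.871 mol/L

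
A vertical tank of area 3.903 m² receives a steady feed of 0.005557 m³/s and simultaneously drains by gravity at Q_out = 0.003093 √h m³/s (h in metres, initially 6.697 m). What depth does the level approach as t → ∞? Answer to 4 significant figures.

Mass balance (ρ constant): A dh/dt = Q_in − 0.003093 √h. At steady state dh/dt = 0:
Q_in = 0.003093 √h_ss ⇒ √h_ss = 0.005557/0.003093 = 1.79664.
h_ss = 1.79664² = 3.22791 m. (Since h₀ = 6.697 m > h_ss, the level will fall toward this value.)

3.228 m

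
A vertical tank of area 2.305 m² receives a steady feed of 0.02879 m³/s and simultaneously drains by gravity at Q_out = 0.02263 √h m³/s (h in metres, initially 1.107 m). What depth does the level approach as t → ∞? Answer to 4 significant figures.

Mass balance (ρ constant): A dh/dt = Q_in − 0.02263 √h. At steady state dh/dt = 0:
Q_in = 0.02263 √h_ss ⇒ √h_ss = 0.02879/0.02263 = 1.27221.
h_ss = 1.27221² = 1.61851 m. (Since h₀ = 1.107 m < h_ss, the level will rise toward this value.)

1.619 m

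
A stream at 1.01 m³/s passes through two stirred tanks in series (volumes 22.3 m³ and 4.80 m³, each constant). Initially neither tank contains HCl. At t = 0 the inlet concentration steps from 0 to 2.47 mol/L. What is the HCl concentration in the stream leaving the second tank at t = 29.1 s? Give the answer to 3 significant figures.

Each tank obeys Vᵢ dCᵢ/dt = Q(Cᵢ₋₁ − Cᵢ), so τᵢ = Vᵢ/Q.
τ₁ = 22.3/1.01 = 22.079 s; τ₂ = 4.80/1.01 = 4.7525 s.
Tank 1: C₁ = C_in(1 − e^(−t/τ₁)). Tank 2 (τ₁ ≠ τ₂): C₂ = C_in[1 − (τ₁ e^(−t/τ₁) − τ₂ e^(−t/τ₂))/(τ₁ − τ₂)].
At t = 29.1: e^(−t/τ₁) = 0.26767, e^(−t/τ₂) = 0.0021916.
C₂ = 2.47·[1 − (22.079·0.26767 − 4.7525·0.0021916)/(17.327)] = 2.47·0.65951 = 1.6290 mol/L.

1.63 mol/L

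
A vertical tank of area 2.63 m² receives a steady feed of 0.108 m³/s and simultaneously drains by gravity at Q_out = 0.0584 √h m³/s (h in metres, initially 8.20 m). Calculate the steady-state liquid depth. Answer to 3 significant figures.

Level balance: A dh/dt = 0.108 − 0.0584 √h. Setting dh/dt = 0:
Q_in = 0.0584 √h_ss ⇒ √h_ss = 0.108/0.0584 = 1.8493.
h_ss = 1.8493² = 3.4200 m. (Since h₀ = 8.20 m > h_ss, the level will fall toward this value.)

3.42 m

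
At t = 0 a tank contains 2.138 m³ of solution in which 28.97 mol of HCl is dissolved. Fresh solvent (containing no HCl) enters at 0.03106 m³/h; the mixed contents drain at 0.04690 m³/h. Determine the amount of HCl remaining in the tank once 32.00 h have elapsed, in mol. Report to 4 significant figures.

Let m(t) be the amount of HCl. Volume: V(t) = V₀ + (Q_in − Q_out) t = 2.138 − 0.0158400 t; V(32.00) = 1.63112 m³.
Solute balance: dm/dt = 0 − Q_out C = −Q_out m/V(t).
Separate: dm/m = −Q_out dt/V(t) ⇒ ln(m/m₀) = −(Q_out/(Q_in−Q_out)) ln(V/V₀).
m = m₀ (V₀/V)^(Q_out/(Q_in−Q_out)) = 28.97 × (2.138/1.63112)^(-2.96086) = 13.0012 mol.

13.00 mol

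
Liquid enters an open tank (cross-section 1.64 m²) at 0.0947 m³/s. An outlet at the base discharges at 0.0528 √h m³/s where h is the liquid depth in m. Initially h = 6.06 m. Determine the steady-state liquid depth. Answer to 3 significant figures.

3.22 m

A dh/dt = Q_in − 0.0528 √h. Steady state requires inflow = outflow:
Q_in = 0.0528 √h_ss ⇒ √h_ss = 0.0947/0.0528 = 1.7936.
h_ss = 1.7936² = 3.2169 m. (Since h₀ = 6.06 m > h_ss, the level will fall toward this value.)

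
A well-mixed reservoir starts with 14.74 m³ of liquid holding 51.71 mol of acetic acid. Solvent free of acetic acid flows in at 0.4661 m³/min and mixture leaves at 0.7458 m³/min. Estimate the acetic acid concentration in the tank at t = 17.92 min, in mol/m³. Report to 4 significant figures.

1.755 mol/m³

Total volume: dV/dt = Q_in − Q_out = -0.279700 m³/min, so V(t) = 14.74 − 0.279700 t and V(17.92) = 9.72778 m³.
No acetic acid enters, so dm/dt = −Q_out · (m/V).
dm/m = −Q_out dt/(V₀ − 0.279700 t); integrating gives ln(m/m₀) = −(Q_out/(Q_in−Q_out)) ln(V/V₀).
m = m₀ (V₀/V)^(Q_out/(Q_in−Q_out)) = 51.71 × (14.74/9.72778)^(-2.66643) = 17.0737 mol.
C = m/V = 17.0737/9.72778 = 1.75515 mol/m³.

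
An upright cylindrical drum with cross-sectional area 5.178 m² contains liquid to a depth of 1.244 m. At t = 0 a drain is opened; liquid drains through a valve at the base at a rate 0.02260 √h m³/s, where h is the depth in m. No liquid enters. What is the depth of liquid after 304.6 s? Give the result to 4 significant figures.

A dh/dt = −Q_out = −0.02260 √h.
Separate and integrate: 2(√h − √h₀) = −(0.02260/A) t.
√h = √1.244 − 0.02260·304.6/(2·5.178) = 1.11535 − 0.664732 = 0.450616.
h = 0.450616² = 0.203055 m.

0.2031 m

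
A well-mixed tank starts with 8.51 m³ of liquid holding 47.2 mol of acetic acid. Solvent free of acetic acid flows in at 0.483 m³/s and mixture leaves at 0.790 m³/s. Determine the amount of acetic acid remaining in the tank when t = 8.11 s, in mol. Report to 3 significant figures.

Total volume: dV/dt = Q_in − Q_out = -0.30700 m³/s, so V(t) = 8.51 − 0.30700 t and V(8.11) = 6.0202 m³.
Species balance (pure solvent in): dm/dt = −Q_out · m/V(t).
dm/m = −Q_out dt/(V₀ − 0.30700 t); integrating gives ln(m/m₀) = −(Q_out/(Q_in−Q_out)) ln(V/V₀).
m = m₀ (V₀/V)^(Q_out/(Q_in−Q_out)) = 47.2 × (8.51/6.0202)^(-2.5733) = 19.370 mol.

19.4 mol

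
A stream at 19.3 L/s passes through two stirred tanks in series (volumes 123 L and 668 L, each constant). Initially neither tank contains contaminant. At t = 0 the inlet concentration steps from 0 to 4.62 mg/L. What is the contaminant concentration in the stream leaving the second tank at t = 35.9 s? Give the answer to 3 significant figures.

2.62 mg/L

Each tank obeys Vᵢ dCᵢ/dt = Q(Cᵢ₋₁ − Cᵢ), so τᵢ = Vᵢ/Q.
τ₁ = 123/19.3 = 6.3731 s; τ₂ = 668/19.3 = 34.611 s.
Tank 1: C₁ = C_in(1 − e^(−t/τ₁)). Tank 2 (τ₁ ≠ τ₂): C₂ = C_in[1 − (τ₁ e^(−t/τ₁) − τ₂ e^(−t/τ₂))/(τ₁ − τ₂)].
At t = 35.9: e^(−t/τ₁) = 0.0035775, e^(−t/τ₂) = 0.35443.
C₂ = 4.62·[1 − (6.3731·0.0035775 − 34.611·0.35443)/(-28.238)] = 4.62·0.56638 = 2.6167 mg/L.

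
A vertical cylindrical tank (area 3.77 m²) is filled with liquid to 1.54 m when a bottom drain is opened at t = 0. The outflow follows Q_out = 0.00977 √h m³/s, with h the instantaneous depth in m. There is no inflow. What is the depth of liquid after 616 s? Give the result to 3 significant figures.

A dh/dt = −Q_out = −0.00977 √h.
∫ h^(−1/2) dh = −(0.00977/A) ∫ dt, giving 2√h = 2√h₀ − (0.00977/A) t.
√h = √1.54 − 0.00977·616/(2·3.77) = 1.2410 − 0.79819 = 0.44278.
h = 0.44278² = 0.19606 m.

0.196 m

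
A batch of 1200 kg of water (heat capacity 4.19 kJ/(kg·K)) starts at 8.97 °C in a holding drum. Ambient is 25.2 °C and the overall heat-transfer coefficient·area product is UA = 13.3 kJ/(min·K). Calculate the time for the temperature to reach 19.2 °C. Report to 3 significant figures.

376 min

Lumped-capacitance energy balance: M c_p dT/dt = UA(T_amb − T).
τ = M c_p/UA = 378.05 min; T_ss = T_amb = 25.200 °C.
T(t) = T_ss + (T₀ − T_ss)e^(−t/τ); set T = 19.2:
t = −τ ln[(T − T_ss)/(T₀ − T_ss)] = −378.05 · ln(0.36969) = 376.19 min.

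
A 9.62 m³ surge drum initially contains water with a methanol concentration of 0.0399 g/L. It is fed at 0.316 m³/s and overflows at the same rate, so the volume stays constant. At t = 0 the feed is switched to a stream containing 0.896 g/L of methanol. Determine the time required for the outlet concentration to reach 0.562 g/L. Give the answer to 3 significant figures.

Species balance: V dC/dt = Q(C_in − C) ⇒ τ = V/Q = 30.443 s.
C(t) = C_in + (C₀ − C_in) e^(−t/τ). Set C = 0.562 and solve for t:
e^(−t/τ) = (C − C_in)/(C₀ − C_in) = (0.562 − 0.896)/(0.0399 − 0.896) = 0.39014
t = −τ ln(…) = 30.443 × 0.94125 = 28.654 s.

28.7 s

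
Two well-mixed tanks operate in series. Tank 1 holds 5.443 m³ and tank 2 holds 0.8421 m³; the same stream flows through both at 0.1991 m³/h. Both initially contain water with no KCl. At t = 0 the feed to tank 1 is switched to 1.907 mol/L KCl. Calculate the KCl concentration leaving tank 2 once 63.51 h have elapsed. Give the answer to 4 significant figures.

1.686 mol/L

Each tank obeys Vᵢ dCᵢ/dt = Q(Cᵢ₋₁ − Cᵢ), so τᵢ = Vᵢ/Q.
τ₁ = 5.443/0.1991 = 27.3380 h; τ₂ = 0.8421/0.1991 = 4.22953 h.
Solving the cascade with C₁(0)=C₂(0)=0 gives C₂(t) = C_in[1 − (τ₁ e^(−t/τ₁) − τ₂ e^(−t/τ₂))/(τ₁ − τ₂)].
At t = 63.51: e^(−t/τ₁) = 0.0979657, e^(−t/τ₂) = 3.01094e-07.
C₂ = 1.907·[1 − (27.3380·0.0979657 − 4.22953·3.01094e-07)/(23.1085)] = 1.907·0.884104 = 1.68599 mol/L.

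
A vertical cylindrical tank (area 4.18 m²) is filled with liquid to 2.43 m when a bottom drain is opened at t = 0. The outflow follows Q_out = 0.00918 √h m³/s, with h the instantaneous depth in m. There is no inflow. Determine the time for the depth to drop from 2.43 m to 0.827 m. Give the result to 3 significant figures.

Mass balance (ρ constant): A dh/dt = −0.00918 √h.
Separate and integrate: 2(√h − √h₀) = −(0.00918/A) t.
t = 2A(√h₀ − √h)/0.00918 = 2·4.18·(√2.43 − √0.827)/0.00918
  = 8.3600 × (1.5588 − 0.90940) / 0.00918 = 591.44 s.

591 s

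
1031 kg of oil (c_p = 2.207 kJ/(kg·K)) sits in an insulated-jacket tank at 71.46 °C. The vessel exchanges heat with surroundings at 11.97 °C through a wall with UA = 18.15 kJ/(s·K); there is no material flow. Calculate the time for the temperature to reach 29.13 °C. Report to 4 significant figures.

First-law balance (no shaft work): M c_p dT/dt = −UA(T − T_amb).
τ = M c_p/UA = 125.367 s; T_ss = T_amb = 11.9700 °C.
T(t) = T_ss + (T₀ − T_ss)e^(−t/τ); set T = 29.13:
t = −τ ln[(T − T_ss)/(T₀ − T_ss)] = −125.367 · ln(0.288452) = 155.860 s.

155.9 s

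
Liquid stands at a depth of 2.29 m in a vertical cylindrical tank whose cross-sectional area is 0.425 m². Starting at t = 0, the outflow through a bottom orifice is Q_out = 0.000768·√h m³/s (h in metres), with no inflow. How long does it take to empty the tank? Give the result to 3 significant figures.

Accumulation of liquid (constant cross-section A): A dh/dt = −0.000768 √h.
∫ h^(−1/2) dh = −(0.000768/A) ∫ dt, giving 2√h = 2√h₀ − (0.000768/A) t.
Set h = 0: 2√h₀ = (0.000768/A) t_empty ⇒ t_empty = 2A√h₀/0.000768.
t_empty = 2·0.425·√2.29/0.000768 = 0.85000·1.5133/0.000768 = 1674.8 s.

1670 s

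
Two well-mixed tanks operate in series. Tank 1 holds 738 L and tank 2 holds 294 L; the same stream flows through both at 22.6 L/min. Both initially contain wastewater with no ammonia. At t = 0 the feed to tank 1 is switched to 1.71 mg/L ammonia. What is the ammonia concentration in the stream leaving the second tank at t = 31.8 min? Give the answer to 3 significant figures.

Each tank obeys Vᵢ dCᵢ/dt = Q(Cᵢ₋₁ − Cᵢ), so τᵢ = Vᵢ/Q.
τ₁ = 738/22.6 = 32.655 min; τ₂ = 294/22.6 = 13.009 min.
Tank 1: C₁ = C_in(1 − e^(−t/τ₁)). Tank 2 (τ₁ ≠ τ₂): C₂ = C_in[1 − (τ₁ e^(−t/τ₁) − τ₂ e^(−t/τ₂))/(τ₁ − τ₂)].
At t = 31.8: e^(−t/τ₁) = 0.37764, e^(−t/τ₂) = 0.086770.
C₂ = 1.71·[1 − (32.655·0.37764 − 13.009·0.086770)/(19.646)] = 1.71·0.42976 = 0.73489 mg/L.

0.735 mg/L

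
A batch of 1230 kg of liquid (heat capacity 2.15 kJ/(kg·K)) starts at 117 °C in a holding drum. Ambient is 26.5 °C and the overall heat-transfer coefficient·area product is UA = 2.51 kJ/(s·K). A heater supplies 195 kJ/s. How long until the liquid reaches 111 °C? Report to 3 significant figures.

Lumped-capacitance energy balance: M c_p dT/dt = UA(T_amb − T) + Q̇.
τ = M c_p/UA = 1053.6 s; T_ss = T_amb + Q̇/UA = 26.5 + 195/2.51 = 104.19 °C.
T(t) = T_ss + (T₀ − T_ss)e^(−t/τ); set T = 111:
t = −τ ln[(T − T_ss)/(T₀ − T_ss)] = −1053.6 · ln(0.53164) = 665.64 s.

666 s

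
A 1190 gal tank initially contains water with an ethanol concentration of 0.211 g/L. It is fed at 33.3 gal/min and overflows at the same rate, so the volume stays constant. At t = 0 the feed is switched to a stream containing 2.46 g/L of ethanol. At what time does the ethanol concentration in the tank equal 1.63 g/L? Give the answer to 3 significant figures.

Species balance: V dC/dt = Q(C_in − C) ⇒ τ = V/Q = 35.736 min.
C(t) = C_in + (C₀ − C_in) e^(−t/τ). Set C = 1.63 and solve for t:
e^(−t/τ) = (C − C_in)/(C₀ − C_in) = (1.63 − 2.46)/(0.211 − 2.46) = 0.36905
t = −τ ln(…) = 35.736 × 0.99682 = 35.622 min.

35.6 min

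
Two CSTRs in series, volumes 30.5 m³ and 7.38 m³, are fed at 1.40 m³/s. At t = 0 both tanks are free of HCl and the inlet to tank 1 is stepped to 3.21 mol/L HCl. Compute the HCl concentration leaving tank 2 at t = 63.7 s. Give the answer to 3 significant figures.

Species balance on tank i: dCᵢ/dt = (Cᵢ₋₁ − Cᵢ)/τᵢ with τᵢ = Vᵢ/Q.
τ₁ = 30.5/1.40 = 21.786 s; τ₂ = 7.38/1.40 = 5.2714 s.
Tank 1: C₁ = C_in(1 − e^(−t/τ₁)). Tank 2 (τ₁ ≠ τ₂): C₂ = C_in[1 − (τ₁ e^(−t/τ₁) − τ₂ e^(−t/τ₂))/(τ₁ − τ₂)].
At t = 63.7: e^(−t/τ₁) = 0.053722, e^(−t/τ₂) = 5.6491e-06.
C₂ = 3.21·[1 − (21.786·0.053722 − 5.2714·5.6491e-06)/(16.514)] = 3.21·0.92913 = 2.9825 mol/L.

2.98 mol/L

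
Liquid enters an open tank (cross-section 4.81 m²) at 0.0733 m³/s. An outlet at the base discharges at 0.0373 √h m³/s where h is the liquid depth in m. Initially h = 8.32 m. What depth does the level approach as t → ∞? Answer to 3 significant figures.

Level balance: A dh/dt = 0.0733 − 0.0373 √h. Setting dh/dt = 0:
Q_in = 0.0373 √h_ss ⇒ √h_ss = 0.0733/0.0373 = 1.9651.
h_ss = 1.9651² = 3.8618 m. (Since h₀ = 8.32 m > h_ss, the level will fall toward this value.)

3.86 m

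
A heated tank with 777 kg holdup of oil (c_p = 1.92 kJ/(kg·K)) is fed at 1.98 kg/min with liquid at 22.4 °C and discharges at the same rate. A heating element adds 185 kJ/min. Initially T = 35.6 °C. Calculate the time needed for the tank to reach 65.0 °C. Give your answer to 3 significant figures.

Energy balance: M c_p dT/dt = ṁ c_p (T_in − T) + 185.
τ = M/ṁ = 392.42 min; T_ss = T_in + Q̇/(ṁ c_p) = 71.064 °C.
T(t) = T_ss + (T₀ − T_ss) e^(−t/τ). Set T = 65.0:
e^(−t/τ) = (65.0 − 71.064)/(35.6 − 71.064) = 0.17098
t = −392.42 · ln(0.17098) = 693.09 min.

693 min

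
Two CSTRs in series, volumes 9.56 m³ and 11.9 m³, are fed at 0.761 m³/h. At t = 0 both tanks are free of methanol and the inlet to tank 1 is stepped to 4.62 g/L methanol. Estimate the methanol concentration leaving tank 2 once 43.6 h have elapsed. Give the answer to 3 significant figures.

Each tank obeys Vᵢ dCᵢ/dt = Q(Cᵢ₋₁ − Cᵢ), so τᵢ = Vᵢ/Q.
τ₁ = 9.56/0.761 = 12.562 h; τ₂ = 11.9/0.761 = 15.637 h.
Solving the cascade with C₁(0)=C₂(0)=0 gives C₂(t) = C_in[1 − (τ₁ e^(−t/τ₁) − τ₂ e^(−t/τ₂))/(τ₁ − τ₂)].
At t = 43.6: e^(−t/τ₁) = 0.031096, e^(−t/τ₂) = 0.061532.
C₂ = 4.62·[1 − (12.562·0.031096 − 15.637·0.061532)/(-3.0749)] = 4.62·0.81412 = 3.7613 g/L.

3.76 g/L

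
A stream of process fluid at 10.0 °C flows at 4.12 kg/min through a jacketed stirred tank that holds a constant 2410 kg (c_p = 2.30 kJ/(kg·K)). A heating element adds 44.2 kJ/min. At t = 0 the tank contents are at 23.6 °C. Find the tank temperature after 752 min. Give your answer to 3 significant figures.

17.1 °C

Heat balance on the well-mixed liquid: M c_p dT/dt = ṁ c_p (T_in − T) + 44.2.
τ = M/ṁ = 584.95 min; T_ss = T_in + Q̇/(ṁ c_p) = 10.0 + 44.2/(4.12·2.30) = 14.664 °C.
This is linear first-order; T(t) = T_ss + (T₀ − T_ss) e^(−t/τ).
T(752) = 14.664 + (8.9356)·e^(−752/584.95) = 14.664 + (8.9356)·0.27649 = 17.135 °C.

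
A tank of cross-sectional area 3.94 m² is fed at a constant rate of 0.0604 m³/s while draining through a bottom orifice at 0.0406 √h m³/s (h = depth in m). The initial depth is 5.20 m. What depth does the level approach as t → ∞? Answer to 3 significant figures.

2.21 m

A dh/dt = Q_in − 0.0406 √h. Steady state requires inflow = outflow:
Q_in = 0.0406 √h_ss ⇒ √h_ss = 0.0604/0.0406 = 1.4877.
h_ss = 1.4877² = 2.2132 m. (Since h₀ = 5.20 m > h_ss, the level will fall toward this value.)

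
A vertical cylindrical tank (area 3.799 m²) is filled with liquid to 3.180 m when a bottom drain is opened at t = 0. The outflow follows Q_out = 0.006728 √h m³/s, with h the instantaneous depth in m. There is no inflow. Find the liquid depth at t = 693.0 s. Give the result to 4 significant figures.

A dh/dt = −Q_out = −0.006728 √h.
∫ h^(−1/2) dh = −(0.006728/A) ∫ dt, giving 2√h = 2√h₀ − (0.006728/A) t.
√h = √3.180 − 0.006728·693.0/(2·3.799) = 1.78326 − 0.613649 = 1.16961.
h = 1.16961² = 1.36798 m.

1.368 m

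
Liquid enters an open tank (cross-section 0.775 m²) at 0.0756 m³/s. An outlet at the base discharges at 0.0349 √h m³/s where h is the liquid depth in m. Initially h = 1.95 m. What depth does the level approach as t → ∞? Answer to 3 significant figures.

A dh/dt = Q_in − 0.0349 √h. Steady state requires inflow = outflow:
Q_in = 0.0349 √h_ss ⇒ √h_ss = 0.0756/0.0349 = 2.1662.
h_ss = 2.1662² = 4.6924 m. (Since h₀ = 1.95 m < h_ss, the level will rise toward this value.)

4.69 m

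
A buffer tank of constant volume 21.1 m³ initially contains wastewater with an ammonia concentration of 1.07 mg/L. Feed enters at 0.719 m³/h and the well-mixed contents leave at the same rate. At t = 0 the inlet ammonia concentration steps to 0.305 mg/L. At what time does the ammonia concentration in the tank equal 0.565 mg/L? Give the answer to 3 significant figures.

Transient balance on the dissolved component: V dC/dt = Q(C_in − C), so τ = V/Q = 29.346 h.
C(t) = C_in + (C₀ − C_in) e^(−t/τ). Set C = 0.565 and solve for t:
e^(−t/τ) = (C − C_in)/(C₀ − C_in) = (0.565 − 0.305)/(1.07 − 0.305) = 0.33987
t = −τ ln(…) = 29.346 × 1.0792 = 31.670 h.

31.7 h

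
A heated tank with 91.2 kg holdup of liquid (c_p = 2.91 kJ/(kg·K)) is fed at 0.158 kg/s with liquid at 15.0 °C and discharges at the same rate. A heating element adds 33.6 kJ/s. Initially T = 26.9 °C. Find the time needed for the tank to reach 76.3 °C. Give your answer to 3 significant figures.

951 s

Unsteady energy balance on the tank contents: M c_p dT/dt = ṁ c_p (T_in − T) + 33.6.
τ = M/ṁ = 577.22 s; T_ss = T_in + Q̇/(ṁ c_p) = 88.078 °C.
T(t) = T_ss + (T₀ − T_ss) e^(−t/τ). Set T = 76.3:
e^(−t/τ) = (76.3 − 88.078)/(26.9 − 88.078) = 0.19253
t = −577.22 · ln(0.19253) = 950.98 s.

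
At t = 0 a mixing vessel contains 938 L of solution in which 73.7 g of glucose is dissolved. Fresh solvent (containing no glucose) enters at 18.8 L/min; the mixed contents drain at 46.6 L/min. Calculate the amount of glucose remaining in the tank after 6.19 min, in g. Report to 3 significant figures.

Let m(t) be the amount of glucose. Volume: V(t) = V₀ + (Q_in − Q_out) t = 938 − 27.800 t; V(6.19) = 765.92 L.
Species balance (pure solvent in): dm/dt = −Q_out · m/V(t).
Separate: dm/m = −Q_out dt/V(t) ⇒ ln(m/m₀) = −(Q_out/(Q_in−Q_out)) ln(V/V₀).
m = m₀ (V₀/V)^(Q_out/(Q_in−Q_out)) = 73.7 × (938/765.92)^(-1.6763) = 52.471 g.

52.5 g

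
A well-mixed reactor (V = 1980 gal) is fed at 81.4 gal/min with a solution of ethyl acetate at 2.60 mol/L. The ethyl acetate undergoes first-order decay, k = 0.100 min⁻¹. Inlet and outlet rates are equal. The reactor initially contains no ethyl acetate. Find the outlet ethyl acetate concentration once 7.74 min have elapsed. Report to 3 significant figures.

0.503 mol/L

Accumulation = in − out − consumed: V dC/dt = Q C_in − Q C − k V C.
dC/dt = (Q/V) C_in − (Q/V + k) C; effective rate a = Q/V + k = 0.041111 + 0.100 = 0.14111 min⁻¹.
C_ss = Q C_in/(Q + kV) = 0.75748 mol/L; C(t) = C_ss + (C₀ − C_ss) e^(−a t).
C(7.74) = 0.75748 + (-0.75748)·e^(−0.14111·7.74) = 0.75748 + (-0.75748)·0.33548 = 0.50336 mol/L.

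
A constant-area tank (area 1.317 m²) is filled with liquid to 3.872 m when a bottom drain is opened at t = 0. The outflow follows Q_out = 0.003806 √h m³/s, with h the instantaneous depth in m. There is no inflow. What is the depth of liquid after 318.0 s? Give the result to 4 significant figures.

2.275 m

Volume balance on the tank: A dh/dt = −0.003806 √h.
Separate and integrate: 2(√h − √h₀) = −(0.003806/A) t.
√h = √3.872 − 0.003806·318.0/(2·1.317) = 1.96774 − 0.459494 = 1.50825.
h = 1.50825² = 2.27480 m.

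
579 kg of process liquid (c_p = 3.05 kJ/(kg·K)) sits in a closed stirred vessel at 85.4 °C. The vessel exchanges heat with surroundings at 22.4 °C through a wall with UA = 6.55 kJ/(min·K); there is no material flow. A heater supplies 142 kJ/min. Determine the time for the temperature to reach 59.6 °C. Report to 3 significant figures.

264 min

M c_p dT/dt = −UA(T − T_amb) + Q̇.
τ = M c_p/UA = 269.61 min; T_ss = T_amb + Q̇/UA = 22.4 + 142/6.55 = 44.079 °C.
T(t) = T_ss + (T₀ − T_ss)e^(−t/τ); set T = 59.6:
t = −τ ln[(T − T_ss)/(T₀ − T_ss)] = −269.61 · ln(0.37561) = 264.00 min.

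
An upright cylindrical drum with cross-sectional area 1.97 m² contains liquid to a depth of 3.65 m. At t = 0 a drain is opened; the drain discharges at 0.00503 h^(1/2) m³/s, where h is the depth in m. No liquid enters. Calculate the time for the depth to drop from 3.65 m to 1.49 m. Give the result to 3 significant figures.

Unsteady balance on liquid volume: A dh/dt = −0.00503 √h.
This is separable: 2 d(√h)/dt = −0.00503/A, so √h = √h₀ − (0.00503/(2A)) t.
t = 2A(√h₀ − √h)/0.00503 = 2·1.97·(√3.65 − √1.49)/0.00503
  = 3.9400 × (1.9105 − 1.2207) / 0.00503 = 540.35 s.

540 s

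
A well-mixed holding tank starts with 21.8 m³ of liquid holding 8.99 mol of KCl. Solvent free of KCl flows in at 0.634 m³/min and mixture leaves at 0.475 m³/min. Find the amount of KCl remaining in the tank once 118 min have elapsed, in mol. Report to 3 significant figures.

1.41 mol

Total volume: dV/dt = Q_in − Q_out = 0.15900 m³/min, so V(t) = 21.8 + 0.15900 t and V(118) = 40.562 m³.
Solute balance: dm/dt = 0 − Q_out C = −Q_out m/V(t).
Separate: dm/m = −Q_out dt/V(t) ⇒ ln(m/m₀) = −(Q_out/(Q_in−Q_out)) ln(V/V₀).
m = m₀ (V₀/V)^(Q_out/(Q_in−Q_out)) = 8.99 × (21.8/40.562)^(2.9874) = 1.4066 mol.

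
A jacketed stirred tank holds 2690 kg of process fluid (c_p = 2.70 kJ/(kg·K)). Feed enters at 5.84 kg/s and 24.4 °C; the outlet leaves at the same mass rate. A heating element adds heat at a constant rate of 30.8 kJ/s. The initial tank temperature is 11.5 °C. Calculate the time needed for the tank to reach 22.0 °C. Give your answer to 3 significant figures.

Unsteady energy balance on the tank contents: M c_p dT/dt = ṁ c_p (T_in − T) + 30.8.
τ = M/ṁ = 460.62 s; T_ss = T_in + Q̇/(ṁ c_p) = 26.353 °C.
T(t) = T_ss + (T₀ − T_ss) e^(−t/τ). Set T = 22.0:
e^(−t/τ) = (22.0 − 26.353)/(11.5 − 26.353) = 0.29309
t = −460.62 · ln(0.29309) = 565.31 s.

565 s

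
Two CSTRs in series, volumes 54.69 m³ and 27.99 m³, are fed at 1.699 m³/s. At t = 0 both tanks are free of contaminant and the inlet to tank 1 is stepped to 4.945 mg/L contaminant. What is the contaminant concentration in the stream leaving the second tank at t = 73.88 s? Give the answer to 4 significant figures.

Species balance on tank i: dCᵢ/dt = (Cᵢ₋₁ − Cᵢ)/τᵢ with τᵢ = Vᵢ/Q.
τ₁ = 54.69/1.699 = 32.1895 s; τ₂ = 27.99/1.699 = 16.4744 s.
Solving the cascade with C₁(0)=C₂(0)=0 gives C₂(t) = C_in[1 − (τ₁ e^(−t/τ₁) − τ₂ e^(−t/τ₂))/(τ₁ − τ₂)].
At t = 73.88: e^(−t/τ₁) = 0.100746, e^(−t/τ₂) = 0.0112821.
C₂ = 4.945·[1 − (32.1895·0.100746 − 16.4744·0.0112821)/(15.7151)] = 4.945·0.805469 = 3.98304 mg/L.

3.983 mg/L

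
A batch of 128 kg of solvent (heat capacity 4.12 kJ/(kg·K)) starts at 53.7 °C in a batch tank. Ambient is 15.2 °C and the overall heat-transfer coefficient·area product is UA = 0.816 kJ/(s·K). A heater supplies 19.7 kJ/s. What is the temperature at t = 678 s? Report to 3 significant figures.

M c_p dT/dt = −UA(T − T_amb) + Q̇.
dT/dt = (T_ss − T)/τ with T_ss = T_amb + Q̇/UA = 15.2 + 19.7/0.816 = 39.342 °C, τ = M c_p/UA = 128·4.12/0.816 = 646.27 s.
Integrating: T(t) = T_ss + (T₀ − T_ss) e^(−t/τ).
T(678) = 39.342 + (14.358)·0.35026 = 44.371 °C.

44.4 °C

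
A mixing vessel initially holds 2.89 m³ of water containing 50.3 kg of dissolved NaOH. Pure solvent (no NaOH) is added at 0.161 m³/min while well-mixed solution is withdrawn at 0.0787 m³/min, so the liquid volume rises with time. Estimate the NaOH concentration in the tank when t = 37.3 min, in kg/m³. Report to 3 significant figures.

4.22 kg/m³

Total volume: dV/dt = Q_in − Q_out = 0.082300 m³/min, so V(t) = 2.89 + 0.082300 t and V(37.3) = 5.9598 m³.
Solute balance: dm/dt = 0 − Q_out C = −Q_out m/V(t).
Separate: dm/m = −Q_out dt/V(t) ⇒ ln(m/m₀) = −(Q_out/(Q_in−Q_out)) ln(V/V₀).
m = m₀ (V₀/V)^(Q_out/(Q_in−Q_out)) = 50.3 × (2.89/5.9598)^(0.95626) = 25.176 kg.
C = m/V = 25.176/5.9598 = 4.2243 kg/m³.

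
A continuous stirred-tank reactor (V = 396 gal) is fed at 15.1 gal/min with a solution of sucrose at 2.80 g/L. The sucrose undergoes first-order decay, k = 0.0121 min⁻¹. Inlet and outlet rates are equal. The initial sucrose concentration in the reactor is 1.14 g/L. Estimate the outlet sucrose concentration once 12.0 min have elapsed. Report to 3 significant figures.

1.59 g/L

Species balance: V dC/dt = Q C_in − Q C − k V C.
dC/dt = (Q/V) C_in − (Q/V + k) C; effective rate a = Q/V + k = 0.038131 + 0.0121 = 0.050231 min⁻¹.
C_ss = Q C_in/(Q + kV) = 2.1255 g/L; C(t) = C_ss + (C₀ − C_ss) e^(−a t).
C(12.0) = 2.1255 + (-0.98552)·e^(−0.050231·12.0) = 2.1255 + (-0.98552)·0.54729 = 1.5862 g/L.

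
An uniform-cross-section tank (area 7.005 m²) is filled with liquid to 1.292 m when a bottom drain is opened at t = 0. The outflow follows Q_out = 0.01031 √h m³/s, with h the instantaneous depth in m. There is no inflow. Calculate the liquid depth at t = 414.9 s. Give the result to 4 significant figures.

0.6911 m

Accumulation of liquid (constant cross-section A): A dh/dt = −0.01031 √h.
This is separable: 2 d(√h)/dt = −0.01031/A, so √h = √h₀ − (0.01031/(2A)) t.
√h = √1.292 − 0.01031·414.9/(2·7.005) = 1.13666 − 0.305326 = 0.831336.
h = 0.831336² = 0.691119 m.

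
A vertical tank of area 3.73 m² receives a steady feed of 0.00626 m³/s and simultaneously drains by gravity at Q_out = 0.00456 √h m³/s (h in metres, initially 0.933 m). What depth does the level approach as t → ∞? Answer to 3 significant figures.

A dh/dt = Q_in − 0.00456 √h. Steady state requires inflow = outflow:
Q_in = 0.00456 √h_ss ⇒ √h_ss = 0.00626/0.00456 = 1.3728.
h_ss = 1.3728² = 1.8846 m. (Since h₀ = 0.933 m < h_ss, the level will rise toward this value.)

1.88 m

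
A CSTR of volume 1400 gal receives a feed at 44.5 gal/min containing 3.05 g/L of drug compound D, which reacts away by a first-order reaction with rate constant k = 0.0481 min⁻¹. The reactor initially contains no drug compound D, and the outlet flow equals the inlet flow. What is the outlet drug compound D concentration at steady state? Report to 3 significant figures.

1.21 g/L

Species balance: V dC/dt = Q C_in − Q C − k V C.
Steady state (dC/dt = 0): C_ss = Q C_in/(Q + kV) = C_in/(1 + kV/Q).
C_ss = 44.5·3.05/(44.5 + 0.0481·1400) = 135.72/111.84 = 1.2136 g/L.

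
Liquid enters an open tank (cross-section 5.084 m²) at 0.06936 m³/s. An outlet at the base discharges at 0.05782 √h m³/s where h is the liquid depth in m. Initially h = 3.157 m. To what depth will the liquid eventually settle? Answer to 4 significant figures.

1.439 m

A dh/dt = Q_in − 0.05782 √h. Steady state requires inflow = outflow:
Q_in = 0.05782 √h_ss ⇒ √h_ss = 0.06936/0.05782 = 1.19958.
h_ss = 1.19958² = 1.43900 m. (Since h₀ = 3.157 m > h_ss, the level will fall toward this value.)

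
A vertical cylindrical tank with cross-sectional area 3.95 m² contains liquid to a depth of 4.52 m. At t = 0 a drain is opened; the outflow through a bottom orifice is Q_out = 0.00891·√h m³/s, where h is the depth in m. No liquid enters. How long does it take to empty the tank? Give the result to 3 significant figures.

1890 s

Volume balance on the tank: A dh/dt = −0.00891 √h.
∫ h^(−1/2) dh = −(0.00891/A) ∫ dt, giving 2√h = 2√h₀ − (0.00891/A) t.
Tank is empty when √h = 0: t_empty = 2A√h₀/0.00891.
t_empty = 2·3.95·√4.52/0.00891 = 7.9000·2.1260/0.00891 = 1885.0 s.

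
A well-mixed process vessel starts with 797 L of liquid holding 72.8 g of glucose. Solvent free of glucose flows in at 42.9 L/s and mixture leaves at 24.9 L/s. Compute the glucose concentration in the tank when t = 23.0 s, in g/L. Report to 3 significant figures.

Total volume: dV/dt = Q_in − Q_out = 18.000 L/s, so V(t) = 797 + 18.000 t and V(23.0) = 1211.0 L.
Species balance (pure solvent in): dm/dt = −Q_out · m/V(t).
dm/m = −Q_out dt/(V₀ + 18.000 t); integrating gives ln(m/m₀) = −(Q_out/(Q_in−Q_out)) ln(V/V₀).
m = m₀ (V₀/V)^(Q_out/(Q_in−Q_out)) = 72.8 × (797/1211.0)^(1.3833) = 40.813 g.
C = m/V = 40.813/1211.0 = 0.033702 g/L.

0.0337 g/L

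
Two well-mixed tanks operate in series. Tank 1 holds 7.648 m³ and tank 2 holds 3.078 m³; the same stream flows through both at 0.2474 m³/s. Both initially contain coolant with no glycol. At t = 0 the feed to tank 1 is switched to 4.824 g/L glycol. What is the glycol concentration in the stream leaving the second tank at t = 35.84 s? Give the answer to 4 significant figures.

Each tank obeys Vᵢ dCᵢ/dt = Q(Cᵢ₋₁ − Cᵢ), so τᵢ = Vᵢ/Q.
τ₁ = 7.648/0.2474 = 30.9135 s; τ₂ = 3.078/0.2474 = 12.4414 s.
Solving the cascade with C₁(0)=C₂(0)=0 gives C₂(t) = C_in[1 − (τ₁ e^(−t/τ₁) − τ₂ e^(−t/τ₂))/(τ₁ − τ₂)].
At t = 35.84: e^(−t/τ₁) = 0.313686, e^(−t/τ₂) = 0.0560951.
C₂ = 4.824·[1 − (30.9135·0.313686 − 12.4414·0.0560951)/(18.4721)] = 4.824·0.512821 = 2.47385 g/L.

2.474 g/L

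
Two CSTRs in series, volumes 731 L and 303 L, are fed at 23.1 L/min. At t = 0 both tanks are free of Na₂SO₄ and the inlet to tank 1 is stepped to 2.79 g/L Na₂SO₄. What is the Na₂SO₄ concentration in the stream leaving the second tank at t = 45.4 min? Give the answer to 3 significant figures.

1.72 g/L

Time constants: τᵢ = Vᵢ/Q for each well-mixed tank.
τ₁ = 731/23.1 = 31.645 min; τ₂ = 303/23.1 = 13.117 min.
Tank 1: C₁ = C_in(1 − e^(−t/τ₁)). Tank 2 (τ₁ ≠ τ₂): C₂ = C_in[1 − (τ₁ e^(−t/τ₁) − τ₂ e^(−t/τ₂))/(τ₁ − τ₂)].
At t = 45.4: e^(−t/τ₁) = 0.23820, e^(−t/τ₂) = 0.031392.
C₂ = 2.79·[1 − (31.645·0.23820 − 13.117·0.031392)/(18.528)] = 2.79·0.61540 = 1.7170 g/L.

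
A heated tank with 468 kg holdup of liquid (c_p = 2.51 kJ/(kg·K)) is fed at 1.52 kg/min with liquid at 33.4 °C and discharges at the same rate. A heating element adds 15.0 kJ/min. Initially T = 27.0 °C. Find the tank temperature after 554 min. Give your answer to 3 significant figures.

35.6 °C

M c_p dT/dt = ṁ c_p (T_in − T) + Q̇.
Rearrange: dT/dt = (T_ss − T)/τ with τ = M/ṁ = 307.89 min and T_ss = T_in + Q̇/(ṁ c_p) = 37.332 °C.
Solution: T(t) = T_ss + (T₀ − T_ss) e^(−t/τ).
T(554) = 37.332 + (-10.332)·e^(−554/307.89) = 37.332 + (-10.332)·0.16541 = 35.623 °C.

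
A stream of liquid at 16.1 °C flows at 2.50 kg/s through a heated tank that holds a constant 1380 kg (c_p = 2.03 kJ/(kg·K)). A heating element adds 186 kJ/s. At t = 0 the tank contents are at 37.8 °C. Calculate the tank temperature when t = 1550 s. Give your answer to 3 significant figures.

51.8 °C

First-law balance (no shaft work): M c_p dT/dt = ṁ c_p (T_in − T) + 186.
Rearrange: dT/dt = (T_ss − T)/τ with τ = M/ṁ = 552.00 s and T_ss = T_in + Q̇/(ṁ c_p) = 52.750 °C.
Solution: T(t) = T_ss + (T₀ − T_ss) e^(−t/τ).
T(1550) = 52.750 + (-14.950)·e^(−1550/552.00) = 52.750 + (-14.950)·0.060327 = 51.848 °C.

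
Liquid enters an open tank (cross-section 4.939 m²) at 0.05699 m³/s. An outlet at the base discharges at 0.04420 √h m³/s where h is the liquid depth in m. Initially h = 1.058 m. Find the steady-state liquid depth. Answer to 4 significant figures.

1.662 m

Level balance: A dh/dt = 0.05699 − 0.04420 √h. Setting dh/dt = 0:
Q_in = 0.04420 √h_ss ⇒ √h_ss = 0.05699/0.04420 = 1.28937.
h_ss = 1.28937² = 1.66247 m. (Since h₀ = 1.058 m < h_ss, the level will rise toward this value.)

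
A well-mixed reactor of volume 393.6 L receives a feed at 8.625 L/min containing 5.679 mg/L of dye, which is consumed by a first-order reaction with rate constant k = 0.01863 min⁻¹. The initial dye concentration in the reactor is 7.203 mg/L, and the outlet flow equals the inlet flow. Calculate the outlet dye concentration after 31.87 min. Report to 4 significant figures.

V dC/dt = Q(C_in − C) − k V C.
dC/dt = (Q/V) C_in − (Q/V + k) C; effective rate a = Q/V + k = 0.0219131 + 0.01863 = 0.0405431 min⁻¹.
C_ss = Q C_in/(Q + kV) = 3.06944 mg/L; C(t) = C_ss + (C₀ − C_ss) e^(−a t).
C(31.87) = 3.06944 + (4.13356)·e^(−0.0405431·31.87) = 3.06944 + (4.13356)·0.274691 = 4.20489 mg/L.

4.205 mg/L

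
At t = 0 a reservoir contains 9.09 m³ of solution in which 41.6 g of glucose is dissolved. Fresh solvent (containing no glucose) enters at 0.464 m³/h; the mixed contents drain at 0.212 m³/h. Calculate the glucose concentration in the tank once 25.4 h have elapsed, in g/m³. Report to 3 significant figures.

1.71 g/m³

Let m(t) be the amount of glucose. Volume: V(t) = V₀ + (Q_in − Q_out) t = 9.09 + 0.25200 t; V(25.4) = 15.491 m³.
Species balance (pure solvent in): dm/dt = −Q_out · m/V(t).
Separate: dm/m = −Q_out dt/V(t) ⇒ ln(m/m₀) = −(Q_out/(Q_in−Q_out)) ln(V/V₀).
m = m₀ (V₀/V)^(Q_out/(Q_in−Q_out)) = 41.6 × (9.09/15.491)^(0.84127) = 26.566 g.
C = m/V = 26.566/15.491 = 1.7150 g/m³.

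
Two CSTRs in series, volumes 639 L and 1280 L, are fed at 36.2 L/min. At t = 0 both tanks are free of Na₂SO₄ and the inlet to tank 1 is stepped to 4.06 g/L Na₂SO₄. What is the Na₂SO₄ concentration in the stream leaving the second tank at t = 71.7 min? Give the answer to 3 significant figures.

Time constants: τᵢ = Vᵢ/Q for each well-mixed tank.
τ₁ = 639/36.2 = 17.652 min; τ₂ = 1280/36.2 = 35.359 min.
Solving the cascade with C₁(0)=C₂(0)=0 gives C₂(t) = C_in[1 − (τ₁ e^(−t/τ₁) − τ₂ e^(−t/τ₂))/(τ₁ − τ₂)].
At t = 71.7: e^(−t/τ₁) = 0.017217, e^(−t/τ₂) = 0.13163.
C₂ = 4.06·[1 − (17.652·0.017217 − 35.359·0.13163)/(-17.707)] = 4.06·0.75432 = 3.0625 g/L.

3.06 g/L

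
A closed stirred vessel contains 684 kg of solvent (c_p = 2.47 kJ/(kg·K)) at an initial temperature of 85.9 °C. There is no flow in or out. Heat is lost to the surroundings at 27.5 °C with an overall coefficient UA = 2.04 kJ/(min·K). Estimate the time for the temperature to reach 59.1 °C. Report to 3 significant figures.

M c_p dT/dt = −UA(T − T_amb).
τ = M c_p/UA = 828.18 min; T_ss = T_amb = 27.500 °C.
T(t) = T_ss + (T₀ − T_ss)e^(−t/τ); set T = 59.1:
t = −τ ln[(T − T_ss)/(T₀ − T_ss)] = −828.18 · ln(0.54110) = 508.63 min.

509 min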